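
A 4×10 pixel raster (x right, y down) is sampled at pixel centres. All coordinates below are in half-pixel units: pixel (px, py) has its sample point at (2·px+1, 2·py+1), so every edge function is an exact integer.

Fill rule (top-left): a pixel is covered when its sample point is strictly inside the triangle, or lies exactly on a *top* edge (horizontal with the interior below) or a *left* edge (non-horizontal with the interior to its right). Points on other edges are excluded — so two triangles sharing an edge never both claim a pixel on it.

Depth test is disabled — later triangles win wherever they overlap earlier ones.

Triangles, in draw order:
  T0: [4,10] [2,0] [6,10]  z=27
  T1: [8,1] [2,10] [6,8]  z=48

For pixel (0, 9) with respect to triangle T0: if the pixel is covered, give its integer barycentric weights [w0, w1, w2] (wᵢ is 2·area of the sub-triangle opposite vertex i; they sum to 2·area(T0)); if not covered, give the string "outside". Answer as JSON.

T0:
  2·area = 20
  edge (4, 10)→(2, 0): d=(-2,-10) top-left  bias=+0
  edge (2, 0)→(6, 10): d=(4,10) right/bottom  bias=-1
  edge (6, 10)→(4, 10): d=(-2,0) right/bottom  bias=-1
    (1,1)@(3, 3): e=[4,2,14] → X
    (2,1)@(5, 3): e=[24,-18,14] → .
    (1,2)@(3, 5): e=[0,10,10] → X  [on edge]
    (2,2)@(5, 5): e=[20,-10,10] → .
    (1,3)@(3, 7): e=[-4,18,6] → .
    (2,4)@(5, 9): e=[12,6,2] → X
    (3,4)@(7, 9): e=[32,-14,2] → .
    (2,5)@(5, 11): e=[8,14,-2] → .
    (2,7)@(5, 15): e=[0,30,-10] → .  [on edge]
  covered (3 px):
    . . . .
    . X . .
    . X . .
    . . . .
    . . X .
    . . . .
    . . . .
    . . . .
    . . . .
    . . . .
T1:
  2·area = 24  (B↔C swapped to make it positive)
  edge (8, 1)→(6, 8): d=(-2,7) right/bottom  bias=-1
  edge (6, 8)→(2, 10): d=(-4,2) right/bottom  bias=-1
  edge (2, 10)→(8, 1): d=(6,-9) top-left  bias=+0
    (3,1)@(7, 3): e=[3,18,3] → X
    (3,2)@(7, 5): e=[-1,10,15] → .
    (2,3)@(5, 7): e=[9,6,9] → X
    (3,3)@(7, 7): e=[-5,2,27] → .
    (1,4)@(3, 9): e=[19,2,3] → X
    (2,4)@(5, 9): e=[5,-2,21] → .
    (1,5)@(3, 11): e=[15,-6,15] → .
  covered (3 px):
    . . . .
    . . . X
    . . . .
    . . X .
    . X . .
    . . . .
    . . . .
    . . . .
    . . . .
    . . . .

Result: "outside"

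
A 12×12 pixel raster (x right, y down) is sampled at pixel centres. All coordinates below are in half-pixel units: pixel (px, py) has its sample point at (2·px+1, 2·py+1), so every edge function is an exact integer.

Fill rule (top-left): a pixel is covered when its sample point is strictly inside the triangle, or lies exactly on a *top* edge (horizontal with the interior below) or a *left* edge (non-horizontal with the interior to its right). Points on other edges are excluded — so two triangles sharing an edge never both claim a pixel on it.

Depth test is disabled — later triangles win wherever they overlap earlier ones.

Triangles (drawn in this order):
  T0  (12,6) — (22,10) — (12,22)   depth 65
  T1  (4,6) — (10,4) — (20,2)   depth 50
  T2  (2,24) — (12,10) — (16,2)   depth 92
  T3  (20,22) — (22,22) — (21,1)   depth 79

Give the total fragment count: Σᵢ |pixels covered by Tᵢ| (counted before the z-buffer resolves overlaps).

T0:
  2·area = 160
  edge (12, 6)→(22, 10): d=(10,4) right/bottom  bias=-1
  edge (22, 10)→(12, 22): d=(-10,12) right/bottom  bias=-1
  edge (12, 22)→(12, 6): d=(0,-16) top-left  bias=+0
    (6,3)@(13, 7): e=[6,138,16] → X
    (7,3)@(15, 7): e=[-2,114,48] → .
    (6,4)@(13, 9): e=[26,118,16] → X
    (7,4)@(15, 9): e=[18,94,48] → X
    (8,4)@(17, 9): e=[10,70,80] → X
    (9,4)@(19, 9): e=[2,46,112] → X
    (10,4)@(21, 9): e=[-6,22,144] → .
    (6,5)@(13, 11): e=[46,98,16] → X
    (10,5)@(21, 11): e=[14,2,144] → X
    (11,5)@(23, 11): e=[6,-22,176] → .
    (6,6)@(13, 13): e=[66,78,16] → X
    (10,6)@(21, 13): e=[34,-18,144] → .
  covered (20 px):
    . . . . . . . . . . . .
    . . . . . . . . . . . .
    . . . . . . . . . . . .
    . . . . . . X . . . . .
    . . . . . . X X X X . .
    . . . . . . X X X X X .
    . . . . . . X X X X . .
    . . . . . . X X X . . .
    . . . . . . X X . . . .
    . . . . . . X . . . . .
    . . . . . . . . . . . .
    . . . . . . . . . . . .
T1:
  2·area = 8
  edge (4, 6)→(10, 4): d=(6,-2) top-left  bias=+0
  edge (10, 4)→(20, 2): d=(10,-2) top-left  bias=+0
  edge (20, 2)→(4, 6): d=(-16,4) right/bottom  bias=-1
    (9,0)@(19, 1): e=[0,-12,20] → .  [on edge]
    (6,1)@(13, 3): e=[0,-4,12] → .  [on edge]
    (7,1)@(15, 3): e=[4,0,4] → X  [on edge]
    (8,1)@(17, 3): e=[8,4,-4] → .
    (2,2)@(5, 5): e=[-4,0,12] → .  [on edge]
    (3,2)@(7, 5): e=[0,4,4] → X  [on edge]
    (4,2)@(9, 5): e=[4,8,-4] → .
    (7,2)@(15, 5): e=[16,20,-28] → .
    (0,3)@(1, 7): e=[0,12,-4] → .  [on edge]
    (3,3)@(7, 7): e=[12,24,-28] → .
  covered (2 px):
    . . . . . . . . . . . .
    . . . . . . . X . . . .
    . . . X . . . . . . . .
    . . . . . . . . . . . .
    . . . . . . . . . . . .
    . . . . . . . . . . . .
    . . . . . . . . . . . .
    . . . . . . . . . . . .
    . . . . . . . . . . . .
    . . . . . . . . . . . .
    . . . . . . . . . . . .
    . . . . . . . . . . . .
T2:
  2·area = 24  (B↔C swapped to make it positive)
  edge (2, 24)→(16, 2): d=(14,-22) top-left  bias=+0
  edge (16, 2)→(12, 10): d=(-4,8) right/bottom  bias=-1
  edge (12, 10)→(2, 24): d=(-10,14) right/bottom  bias=-1
    (8,1)@(17, 3): e=[36,-12,0] → .  [on edge]
    (6,3)@(13, 7): e=[4,4,16] → X
    (7,3)@(15, 7): e=[48,-12,-12] → .
    (6,4)@(13, 9): e=[32,-4,-4] → .
    (5,5)@(11, 11): e=[16,4,4] → X
    (6,5)@(13, 11): e=[60,-12,-24] → .
    (4,6)@(9, 13): e=[0,12,12] → X  [on edge]
    (5,6)@(11, 13): e=[44,-4,-16] → .
    (4,7)@(9, 15): e=[28,4,-8] → .
    (3,8)@(7, 17): e=[12,12,0] → .  [on edge]
  covered (3 px):
    . . . . . . . . . . . .
    . . . . . . . . . . . .
    . . . . . . . . . . . .
    . . . . . . X . . . . .
    . . . . . . . . . . . .
    . . . . . X . . . . . .
    . . . . X . . . . . . .
    . . . . . . . . . . . .
    . . . . . . . . . . . .
    . . . . . . . . . . . .
    . . . . . . . . . . . .
    . . . . . . . . . . . .
T3:
  2·area = 42  (B↔C swapped to make it positive)
  edge (20, 22)→(21, 1): d=(1,-21) top-left  bias=+0
  edge (21, 1)→(22, 22): d=(1,21) right/bottom  bias=-1
  edge (22, 22)→(20, 22): d=(-2,0) right/bottom  bias=-1
    (10,0)@(21, 1): e=[0,0,42] → .  [on edge]
    (10,1)@(21, 3): e=[2,2,38] → X
    (11,1)@(23, 3): e=[44,-40,38] → .
    (10,2)@(21, 5): e=[4,4,34] → X
    (11,2)@(23, 5): e=[46,-38,34] → .
    (10,3)@(21, 7): e=[6,6,30] → X
    (11,3)@(23, 7): e=[48,-36,30] → .
    (10,4)@(21, 9): e=[8,8,26] → X
    (11,4)@(23, 9): e=[50,-34,26] → .
    (10,5)@(21, 11): e=[10,10,22] → X
    (11,5)@(23, 11): e=[52,-32,22] → .
    (10,6)@(21, 13): e=[12,12,18] → X
  covered (10 px):
    . . . . . . . . . . . .
    . . . . . . . . . . X .
    . . . . . . . . . . X .
    . . . . . . . . . . X .
    . . . . . . . . . . X .
    . . . . . . . . . . X .
    . . . . . . . . . . X .
    . . . . . . . . . . X .
    . . . . . . . . . . X .
    . . . . . . . . . . X .
    . . . . . . . . . . X .
    . . . . . . . . . . . .

Final: 35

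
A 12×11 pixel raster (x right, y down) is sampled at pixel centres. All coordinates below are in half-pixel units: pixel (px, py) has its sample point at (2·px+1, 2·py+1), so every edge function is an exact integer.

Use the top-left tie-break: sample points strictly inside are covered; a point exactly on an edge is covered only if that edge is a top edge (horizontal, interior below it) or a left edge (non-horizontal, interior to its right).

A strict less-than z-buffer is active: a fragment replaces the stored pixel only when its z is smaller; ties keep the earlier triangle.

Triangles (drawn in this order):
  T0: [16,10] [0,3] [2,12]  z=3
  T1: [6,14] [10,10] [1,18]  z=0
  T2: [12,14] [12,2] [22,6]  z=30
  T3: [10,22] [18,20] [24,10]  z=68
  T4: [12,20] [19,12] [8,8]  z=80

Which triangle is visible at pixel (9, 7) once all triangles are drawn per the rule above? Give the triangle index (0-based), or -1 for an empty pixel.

T0:
  2·area = 130  (B↔C swapped to make it positive)
  edge (16, 10)→(2, 12): d=(-14,2) right/bottom  bias=-1
  edge (2, 12)→(0, 3): d=(-2,-9) top-left  bias=+0
  edge (0, 3)→(16, 10): d=(16,7) right/bottom  bias=-1
    (0,2)@(1, 5): e=[100,5,25] → █
    (1,2)@(3, 5): e=[96,23,11] → █
    (2,2)@(5, 5): e=[92,41,-3] → ·
    (0,3)@(1, 7): e=[72,1,57] → █
    (2,3)@(5, 7): e=[64,37,29] → █
    (3,3)@(7, 7): e=[60,55,15] → █
    (4,3)@(9, 7): e=[56,73,1] → █
    (5,3)@(11, 7): e=[52,91,-13] → ·
    (0,4)@(1, 9): e=[44,-3,89] → ·
    (1,4)@(3, 9): e=[40,15,75] → █
    (5,4)@(11, 9): e=[24,87,19] → █
    (6,4)@(13, 9): e=[20,105,5] → █
    (11,4)@(23, 9): e=[0,195,-65] → ·  [on edge]
    (4,5)@(9, 11): e=[0,65,65] → ·  [on edge]
  covered (16 px):
    · · · · · · · · · · · ·
    · · · · · · · · · · · ·
    █ █ · · · · · · · · · ·
    █ █ █ █ █ · · · · · · ·
    · █ █ █ █ █ █ · · · · ·
    · █ █ █ · · · · · · · ·
    · · · · · · · · · · · ·
    · · · · · · · · · · · ·
    · · · · · · · · · · · ·
    · · · · · · · · · · · ·
    · · · · · · · · · · · ·
T1:
  2·area = 4  (B↔C swapped to make it positive)
  edge (6, 14)→(1, 18): d=(-5,4) right/bottom  bias=-1
  edge (1, 18)→(10, 10): d=(9,-8) top-left  bias=+0
  edge (10, 10)→(6, 14): d=(-4,4) right/bottom  bias=-1
    (9,0)@(19, 1): e=[13,-9,0] → ·  [on edge]
    (8,1)@(17, 3): e=[11,-7,0] → ·  [on edge]
    (7,2)@(15, 5): e=[9,-5,0] → ·  [on edge]
    (6,3)@(13, 7): e=[7,-3,0] → ·  [on edge]
    (5,4)@(11, 9): e=[5,-1,0] → ·  [on edge]
    (4,5)@(9, 11): e=[3,1,0] → ·  [on edge]
    (3,6)@(7, 13): e=[1,3,0] → ·  [on edge]
    (2,7)@(5, 15): e=[-1,5,0] → ·  [on edge]
    (1,8)@(3, 17): e=[-3,7,0] → ·  [on edge]
    (0,9)@(1, 19): e=[-5,9,0] → ·  [on edge]
  covered (0 px):
    · · · · · · · · · · · ·
    · · · · · · · · · · · ·
    · · · · · · · · · · · ·
    · · · · · · · · · · · ·
    · · · · · · · · · · · ·
    · · · · · · · · · · · ·
    · · · · · · · · · · · ·
    · · · · · · · · · · · ·
    · · · · · · · · · · · ·
    · · · · · · · · · · · ·
    · · · · · · · · · · · ·
T2:
  2·area = 120
  edge (12, 14)→(12, 2): d=(0,-12) top-left  bias=+0
  edge (12, 2)→(22, 6): d=(10,4) right/bottom  bias=-1
  edge (22, 6)→(12, 14): d=(-10,8) right/bottom  bias=-1
    (6,1)@(13, 3): e=[12,6,102] → █
    (7,1)@(15, 3): e=[36,-2,86] → ·
    (6,2)@(13, 5): e=[12,26,82] → █
    (7,2)@(15, 5): e=[36,18,66] → █
    (8,2)@(17, 5): e=[60,10,50] → █
    (9,2)@(19, 5): e=[84,2,34] → █
    (10,2)@(21, 5): e=[108,-6,18] → ·
    (6,3)@(13, 7): e=[12,46,62] → █
    (10,3)@(21, 7): e=[108,14,-2] → ·
    (6,4)@(13, 9): e=[12,66,42] → █
    (9,4)@(19, 9): e=[84,42,-6] → ·
    (6,5)@(13, 11): e=[12,86,22] → █
  covered (15 px):
    · · · · · · · · · · · ·
    · · · · · · █ · · · · ·
    · · · · · · █ █ █ █ · ·
    · · · · · · █ █ █ █ · ·
    · · · · · · █ █ █ · · ·
    · · · · · · █ █ · · · ·
    · · · · · · █ · · · · ·
    · · · · · · · · · · · ·
    · · · · · · · · · · · ·
    · · · · · · · · · · · ·
    · · · · · · · · · · · ·
T3:
  2·area = 68  (B↔C swapped to make it positive)
  edge (10, 22)→(24, 10): d=(14,-12) top-left  bias=+0
  edge (24, 10)→(18, 20): d=(-6,10) right/bottom  bias=-1
  edge (18, 20)→(10, 22): d=(-8,2) right/bottom  bias=-1
    (11,5)@(23, 11): e=[2,4,62] → █
    (10,6)@(21, 13): e=[6,12,50] → █
    (11,6)@(23, 13): e=[30,-8,46] → ·
    (9,7)@(19, 15): e=[10,20,38] → █
    (10,7)@(21, 15): e=[34,0,34] → ·  [on edge]
    (8,8)@(17, 17): e=[14,28,26] → █
    (10,8)@(21, 17): e=[62,-12,18] → ·
    (7,9)@(15, 19): e=[18,36,14] → █
    (9,9)@(19, 19): e=[66,-4,6] → ·
    (6,10)@(13, 21): e=[22,44,2] → █
    (7,10)@(15, 21): e=[46,24,-2] → ·
    (8,10)@(17, 21): e=[70,4,-6] → ·
  covered (8 px):
    · · · · · · · · · · · ·
    · · · · · · · · · · · ·
    · · · · · · · · · · · ·
    · · · · · · · · · · · ·
    · · · · · · · · · · · ·
    · · · · · · · · · · · █
    · · · · · · · · · · █ ·
    · · · · · · · · · █ · ·
    · · · · · · · · █ █ · ·
    · · · · · · · █ █ · · ·
    · · · · · · █ · · · · ·
T4:
  2·area = 116  (B↔C swapped to make it positive)
  edge (12, 20)→(8, 8): d=(-4,-12) top-left  bias=+0
  edge (8, 8)→(19, 12): d=(11,4) right/bottom  bias=-1
  edge (19, 12)→(12, 20): d=(-7,8) right/bottom  bias=-1
    (3,2)@(7, 5): e=[0,-29,145] → ·  [on edge]
    (4,4)@(9, 9): e=[8,7,101] → █
    (5,4)@(11, 9): e=[32,-1,85] → ·
    (4,5)@(9, 11): e=[0,29,87] → █  [on edge]
    (5,5)@(11, 11): e=[24,21,71] → █
    (6,5)@(13, 11): e=[48,13,55] → █
    (7,5)@(15, 11): e=[72,5,39] → █
    (8,5)@(17, 11): e=[96,-3,23] → ·
    (4,6)@(9, 13): e=[-8,51,73] → ·
    (5,6)@(11, 13): e=[16,43,57] → █
    (8,6)@(17, 13): e=[88,19,9] → █
    (9,6)@(19, 13): e=[112,11,-7] → ·
    (5,8)@(11, 17): e=[0,87,29] → █  [on edge]
  covered (14 px):
    · · · · · · · · · · · ·
    · · · · · · · · · · · ·
    · · · · · · · · · · · ·
    · · · · · · · · · · · ·
    · · · · █ · · · · · · ·
    · · · · █ █ █ █ · · · ·
    · · · · · █ █ █ █ · · ·
    · · · · · █ █ █ · · · ·
    · · · · · █ █ · · · · ·
    · · · · · · · · · · · ·
    · · · · · · · · · · · ·

Z-buffer (winner per pixel, '.' = empty):
  . . . . . . . . . . . .
  . . . . . . 2 . . . . .
  0 0 . . . . 2 2 2 2 . .
  0 0 0 0 0 . 2 2 2 2 . .
  . 0 0 0 0 0 0 2 2 . . .
  . 0 0 0 4 4 2 2 . . . 3
  . . . . . 4 2 4 4 . 3 .
  . . . . . 4 4 4 . 3 . .
  . . . . . 4 4 . 3 3 . .
  . . . . . . . 3 3 . . .
  . . . . . . 3 . . . . .

Answer: 3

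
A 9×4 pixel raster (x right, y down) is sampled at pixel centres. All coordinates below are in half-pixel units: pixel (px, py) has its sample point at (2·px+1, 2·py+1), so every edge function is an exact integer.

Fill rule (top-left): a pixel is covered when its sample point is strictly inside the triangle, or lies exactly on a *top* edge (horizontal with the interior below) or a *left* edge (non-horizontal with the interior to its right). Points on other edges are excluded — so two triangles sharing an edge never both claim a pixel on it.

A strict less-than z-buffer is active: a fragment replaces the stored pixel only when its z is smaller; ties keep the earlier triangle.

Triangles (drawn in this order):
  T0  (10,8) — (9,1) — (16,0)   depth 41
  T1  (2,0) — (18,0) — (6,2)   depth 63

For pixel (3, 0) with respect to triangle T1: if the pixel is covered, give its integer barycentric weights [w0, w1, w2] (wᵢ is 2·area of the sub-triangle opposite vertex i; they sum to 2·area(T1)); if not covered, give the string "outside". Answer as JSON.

T0:
  2·area = 50
  edge (10, 8)→(9, 1): d=(-1,-7) top-left  bias=+0
  edge (9, 1)→(16, 0): d=(7,-1) top-left  bias=+0
  edge (16, 0)→(10, 8): d=(-6,8) right/bottom  bias=-1
    (4,0)@(9, 1): e=[0,0,50] → #  [on edge]
    (5,0)@(11, 1): e=[14,2,34] → #
    (6,0)@(13, 1): e=[28,4,18] → #
    (7,0)@(15, 1): e=[42,6,2] → #
    (8,0)@(17, 1): e=[56,8,-14] → ·
    (4,1)@(9, 3): e=[-2,14,38] → ·
    (5,1)@(11, 3): e=[12,16,22] → #
    (7,1)@(15, 3): e=[40,20,-10] → ·
    (5,2)@(11, 5): e=[10,30,10] → #
    (6,2)@(13, 5): e=[24,32,-6] → ·
    (5,3)@(11, 7): e=[8,44,-2] → ·
  covered (7 px):
    · · · · # # # # ·
    · · · · · # # · ·
    · · · · · # · · ·
    · · · · · · · · ·
T1:
  2·area = 32
  edge (2, 0)→(18, 0): d=(16,0) top-left  bias=+0
  edge (18, 0)→(6, 2): d=(-12,2) right/bottom  bias=-1
  edge (6, 2)→(2, 0): d=(-4,-2) top-left  bias=+0
    (2,0)@(5, 1): e=[16,14,2] → #
    (3,0)@(7, 1): e=[16,10,6] → #
    (4,0)@(9, 1): e=[16,6,10] → #
    (5,0)@(11, 1): e=[16,2,14] → #
    (6,0)@(13, 1): e=[16,-2,18] → ·
    (2,1)@(5, 3): e=[48,-10,-6] → ·
    (3,1)@(7, 3): e=[48,-14,-2] → ·
    (4,1)@(9, 3): e=[48,-18,2] → ·
    (5,1)@(11, 3): e=[48,-22,6] → ·
  covered (4 px):
    · · # # # # · · ·
    · · · · · · · · ·
    · · · · · · · · ·
    · · · · · · · · ·

Result: [10,6,16]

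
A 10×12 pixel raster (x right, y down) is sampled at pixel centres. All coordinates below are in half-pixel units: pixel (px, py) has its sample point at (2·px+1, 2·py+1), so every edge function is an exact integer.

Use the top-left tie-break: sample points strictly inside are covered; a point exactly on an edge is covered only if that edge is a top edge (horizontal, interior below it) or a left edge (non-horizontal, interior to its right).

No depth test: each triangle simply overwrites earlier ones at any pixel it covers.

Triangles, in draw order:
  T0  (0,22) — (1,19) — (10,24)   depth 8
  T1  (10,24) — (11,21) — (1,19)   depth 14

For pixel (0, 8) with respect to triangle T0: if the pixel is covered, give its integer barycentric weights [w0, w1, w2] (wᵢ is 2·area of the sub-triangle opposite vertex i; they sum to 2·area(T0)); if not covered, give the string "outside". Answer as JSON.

T0:
  2·area = 32
  edge (0, 22)→(1, 19): d=(1,-3) top-left  bias=+0
  edge (1, 19)→(10, 24): d=(9,5) right/bottom  bias=-1
  edge (10, 24)→(0, 22): d=(-10,-2) top-left  bias=+0
    (3,0)@(7, 1): e=[0,-192,224] → ·  [on edge]
    (2,3)@(5, 7): e=[0,-128,160] → ·  [on edge]
    (1,6)@(3, 13): e=[0,-64,96] → ·  [on edge]
    (0,9)@(1, 19): e=[0,0,32] → ·  [on edge]
    (0,10)@(1, 21): e=[2,18,12] → █
    (1,10)@(3, 21): e=[8,8,16] → █
    (2,10)@(5, 21): e=[14,-2,20] → ·
    (0,11)@(1, 23): e=[4,36,-8] → ·
    (1,11)@(3, 23): e=[10,26,-4] → ·
    (2,11)@(5, 23): e=[16,16,0] → █  [on edge]
    (3,11)@(7, 23): e=[22,6,4] → █
    (4,11)@(9, 23): e=[28,-4,8] → ·
  covered (4 px):
    · · · · · · · · · ·
    · · · · · · · · · ·
    · · · · · · · · · ·
    · · · · · · · · · ·
    · · · · · · · · · ·
    · · · · · · · · · ·
    · · · · · · · · · ·
    · · · · · · · · · ·
    · · · · · · · · · ·
    · · · · · · · · · ·
    █ █ · · · · · · · ·
    · · █ █ · · · · · ·
T1:
  2·area = 32  (B↔C swapped to make it positive)
  edge (10, 24)→(1, 19): d=(-9,-5) top-left  bias=+0
  edge (1, 19)→(11, 21): d=(10,2) right/bottom  bias=-1
  edge (11, 21)→(10, 24): d=(-1,3) right/bottom  bias=-1
    (8,1)@(17, 3): e=[224,-192,0] → ·  [on edge]
    (7,4)@(15, 9): e=[160,-128,0] → ·  [on edge]
    (6,7)@(13, 15): e=[96,-64,0] → ·  [on edge]
    (0,9)@(1, 19): e=[0,0,32] → ·  [on edge]
    (2,10)@(5, 21): e=[2,12,18] → █
    (3,10)@(7, 21): e=[12,8,12] → █
    (4,10)@(9, 21): e=[22,4,6] → █
    (5,10)@(11, 21): e=[32,0,0] → ·  [on edge]
    (2,11)@(5, 23): e=[-16,32,16] → ·
    (3,11)@(7, 23): e=[-6,28,10] → ·
    (4,11)@(9, 23): e=[4,24,4] → █
    (5,11)@(11, 23): e=[14,20,-2] → ·
  covered (4 px):
    · · · · · · · · · ·
    · · · · · · · · · ·
    · · · · · · · · · ·
    · · · · · · · · · ·
    · · · · · · · · · ·
    · · · · · · · · · ·
    · · · · · · · · · ·
    · · · · · · · · · ·
    · · · · · · · · · ·
    · · · · · · · · · ·
    · · █ █ █ · · · · ·
    · · · · █ · · · · ·

Result: "outside"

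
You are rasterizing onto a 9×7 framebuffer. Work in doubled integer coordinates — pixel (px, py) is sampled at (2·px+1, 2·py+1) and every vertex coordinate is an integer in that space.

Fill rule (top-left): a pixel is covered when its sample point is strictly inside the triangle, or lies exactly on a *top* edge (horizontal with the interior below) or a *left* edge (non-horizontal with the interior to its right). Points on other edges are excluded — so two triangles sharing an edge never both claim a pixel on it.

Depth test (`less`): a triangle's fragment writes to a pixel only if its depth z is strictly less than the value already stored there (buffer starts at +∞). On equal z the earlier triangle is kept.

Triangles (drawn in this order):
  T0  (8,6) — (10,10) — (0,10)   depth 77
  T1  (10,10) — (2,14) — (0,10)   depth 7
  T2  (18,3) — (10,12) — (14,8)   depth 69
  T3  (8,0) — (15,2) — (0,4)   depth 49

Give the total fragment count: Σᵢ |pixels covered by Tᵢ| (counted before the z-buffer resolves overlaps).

T0:
  2·area = 40
  edge (8, 6)→(10, 10): d=(2,4) right/bottom  bias=-1
  edge (10, 10)→(0, 10): d=(-10,0) right/bottom  bias=-1
  edge (0, 10)→(8, 6): d=(8,-4) top-left  bias=+0
    (3,3)@(7, 7): e=[6,30,4] → █
    (4,3)@(9, 7): e=[-2,30,12] → ·
    (1,4)@(3, 9): e=[26,10,4] → █
    (2,4)@(5, 9): e=[18,10,12] → █
    (4,4)@(9, 9): e=[2,10,28] → █
    (5,4)@(11, 9): e=[-6,10,36] → ·
    (1,5)@(3, 11): e=[30,-10,20] → ·
    (2,5)@(5, 11): e=[22,-10,28] → ·
    (3,5)@(7, 11): e=[14,-10,36] → ·
    (4,5)@(9, 11): e=[6,-10,44] → ·
  covered (5 px):
    · · · · · · · · ·
    · · · · · · · · ·
    · · · · · · · · ·
    · · · █ · · · · ·
    · █ █ █ █ · · · ·
    · · · · · · · · ·
    · · · · · · · · ·
T1:
  2·area = 40
  edge (10, 10)→(2, 14): d=(-8,4) right/bottom  bias=-1
  edge (2, 14)→(0, 10): d=(-2,-4) top-left  bias=+0
  edge (0, 10)→(10, 10): d=(10,0) top-left  bias=+0
    (0,5)@(1, 11): e=[28,2,10] → █
    (1,5)@(3, 11): e=[20,10,10] → █
    (2,5)@(5, 11): e=[12,18,10] → █
    (3,5)@(7, 11): e=[4,26,10] → █
    (4,5)@(9, 11): e=[-4,34,10] → ·
    (0,6)@(1, 13): e=[12,-2,30] → ·
    (1,6)@(3, 13): e=[4,6,30] → █
    (2,6)@(5, 13): e=[-4,14,30] → ·
    (3,6)@(7, 13): e=[-12,22,30] → ·
  covered (5 px):
    · · · · · · · · ·
    · · · · · · · · ·
    · · · · · · · · ·
    · · · · · · · · ·
    · · · · · · · · ·
    █ █ █ █ · · · · ·
    · █ · · · · · · ·
T2:
  2·area = 4  (B↔C swapped to make it positive)
  edge (18, 3)→(14, 8): d=(-4,5) right/bottom  bias=-1
  edge (14, 8)→(10, 12): d=(-4,4) right/bottom  bias=-1
  edge (10, 12)→(18, 3): d=(8,-9) top-left  bias=+0
    (8,2)@(17, 5): e=[-3,0,7] → ·  [on edge]
    (7,3)@(15, 7): e=[-1,0,5] → ·  [on edge]
    (6,4)@(13, 9): e=[1,0,3] → ·  [on edge]
    (5,5)@(11, 11): e=[3,0,1] → ·  [on edge]
    (4,6)@(9, 13): e=[5,0,-1] → ·  [on edge]
  covered (0 px):
    · · · · · · · · ·
    · · · · · · · · ·
    · · · · · · · · ·
    · · · · · · · · ·
    · · · · · · · · ·
    · · · · · · · · ·
    · · · · · · · · ·
T3:
  2·area = 44
  edge (8, 0)→(15, 2): d=(7,2) right/bottom  bias=-1
  edge (15, 2)→(0, 4): d=(-15,2) right/bottom  bias=-1
  edge (0, 4)→(8, 0): d=(8,-4) top-left  bias=+0
    (3,0)@(7, 1): e=[9,31,4] → █
    (4,0)@(9, 1): e=[5,27,12] → █
    (5,0)@(11, 1): e=[1,23,20] → █
    (6,0)@(13, 1): e=[-3,19,28] → ·
    (1,1)@(3, 3): e=[31,9,4] → █
    (2,1)@(5, 3): e=[27,5,12] → █
    (4,1)@(9, 3): e=[19,-3,28] → ·
    (5,1)@(11, 3): e=[15,-7,36] → ·
    (1,2)@(3, 5): e=[45,-21,20] → ·
    (2,2)@(5, 5): e=[41,-25,28] → ·
    (3,2)@(7, 5): e=[37,-29,36] → ·
  covered (6 px):
    · · · █ █ █ · · ·
    · █ █ █ · · · · ·
    · · · · · · · · ·
    · · · · · · · · ·
    · · · · · · · · ·
    · · · · · · · · ·
    · · · · · · · · ·

Final: 16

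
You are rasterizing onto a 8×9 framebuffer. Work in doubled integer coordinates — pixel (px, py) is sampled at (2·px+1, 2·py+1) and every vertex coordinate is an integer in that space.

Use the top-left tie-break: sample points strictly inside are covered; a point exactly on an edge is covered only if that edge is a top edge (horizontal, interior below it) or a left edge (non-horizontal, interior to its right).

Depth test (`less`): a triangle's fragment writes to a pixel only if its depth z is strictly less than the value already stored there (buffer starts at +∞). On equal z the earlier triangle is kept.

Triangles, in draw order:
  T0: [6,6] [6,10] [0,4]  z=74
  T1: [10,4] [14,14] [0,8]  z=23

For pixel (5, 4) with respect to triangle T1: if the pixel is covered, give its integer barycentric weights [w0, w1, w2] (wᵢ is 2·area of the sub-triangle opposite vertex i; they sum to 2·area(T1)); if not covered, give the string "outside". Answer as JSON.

T0:
  2·area = 24
  edge (6, 6)→(6, 10): d=(0,4) right/bottom  bias=-1
  edge (6, 10)→(0, 4): d=(-6,-6) top-left  bias=+0
  edge (0, 4)→(6, 6): d=(6,2) right/bottom  bias=-1
    (0,2)@(1, 5): e=[20,0,4] → X  [on edge]
    (1,2)@(3, 5): e=[12,12,0] → .  [on edge]
    (0,3)@(1, 7): e=[20,-12,16] → .
    (1,3)@(3, 7): e=[12,0,12] → X  [on edge]
    (2,3)@(5, 7): e=[4,12,8] → X
    (3,3)@(7, 7): e=[-4,24,4] → .
    (4,3)@(9, 7): e=[-12,36,0] → .  [on edge]
    (1,4)@(3, 9): e=[12,-12,24] → .
    (2,4)@(5, 9): e=[4,0,20] → X  [on edge]
    (3,4)@(7, 9): e=[-4,12,16] → .
    (7,4)@(15, 9): e=[-36,60,0] → .  [on edge]
    (2,5)@(5, 11): e=[4,-12,32] → .
    (3,5)@(7, 11): e=[-4,0,28] → .  [on edge]
    (4,6)@(9, 13): e=[-12,0,36] → .  [on edge]
    (5,7)@(11, 15): e=[-20,0,44] → .  [on edge]
    (6,8)@(13, 17): e=[-28,0,52] → .  [on edge]
  covered (4 px):
    . . . . . . . .
    . . . . . . . .
    X . . . . . . .
    . X X . . . . .
    . . X . . . . .
    . . . . . . . .
    . . . . . . . .
    . . . . . . . .
    . . . . . . . .
T1:
  2·area = 116
  edge (10, 4)→(14, 14): d=(4,10) right/bottom  bias=-1
  edge (14, 14)→(0, 8): d=(-14,-6) top-left  bias=+0
  edge (0, 8)→(10, 4): d=(10,-4) top-left  bias=+0
    (4,2)@(9, 5): e=[14,96,6] → X
    (5,2)@(11, 5): e=[-6,108,14] → .
    (1,3)@(3, 7): e=[82,32,2] → X
    (2,3)@(5, 7): e=[62,44,10] → X
    (3,3)@(7, 7): e=[42,56,18] → X
    (5,3)@(11, 7): e=[2,80,34] → X
    (6,3)@(13, 7): e=[-18,92,42] → .
    (1,4)@(3, 9): e=[90,4,22] → X
    (6,4)@(13, 9): e=[-10,64,62] → .
    (1,5)@(3, 11): e=[98,-24,42] → .
    (2,5)@(5, 11): e=[78,-12,50] → .
    (3,5)@(7, 11): e=[58,0,58] → X  [on edge]
  covered (15 px):
    . . . . . . . .
    . . . . . . . .
    . . . . X . . .
    . X X X X X . .
    . X X X X X . .
    . . . X X X . .
    . . . . . . X .
    . . . . . . . .
    . . . . . . . .

Final: [52,54,10]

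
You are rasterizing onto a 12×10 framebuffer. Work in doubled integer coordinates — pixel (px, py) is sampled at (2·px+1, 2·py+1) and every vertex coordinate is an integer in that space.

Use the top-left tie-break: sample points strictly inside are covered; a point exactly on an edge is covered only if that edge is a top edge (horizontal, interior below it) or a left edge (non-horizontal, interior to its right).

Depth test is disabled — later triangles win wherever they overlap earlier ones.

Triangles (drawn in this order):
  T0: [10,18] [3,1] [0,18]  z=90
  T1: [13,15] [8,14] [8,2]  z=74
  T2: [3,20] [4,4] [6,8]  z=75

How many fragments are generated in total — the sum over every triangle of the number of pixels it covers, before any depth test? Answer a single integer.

T0:
  2·area = 170  (B↔C swapped to make it positive)
  edge (10, 18)→(0, 18): d=(-10,0) right/bottom  bias=-1
  edge (0, 18)→(3, 1): d=(3,-17) top-left  bias=+0
  edge (3, 1)→(10, 18): d=(7,17) right/bottom  bias=-1
    (1,0)@(3, 1): e=[170,0,0] → .  [on edge]
    (1,1)@(3, 3): e=[150,6,14] → X
    (2,1)@(5, 3): e=[150,40,-20] → .
    (1,2)@(3, 5): e=[130,12,28] → X
    (2,2)@(5, 5): e=[130,46,-6] → .
    (1,3)@(3, 7): e=[110,18,42] → X
    (2,3)@(5, 7): e=[110,52,8] → X
    (3,3)@(7, 7): e=[110,86,-26] → .
    (1,4)@(3, 9): e=[90,24,56] → X
    (3,4)@(7, 9): e=[90,92,-12] → .
    (1,5)@(3, 11): e=[70,30,70] → X
    (3,5)@(7, 11): e=[70,98,2] → X
  covered (22 px):
    . . . . . . . . . . . .
    . X . . . . . . . . . .
    . X . . . . . . . . . .
    . X X . . . . . . . . .
    . X X . . . . . . . . .
    . X X X . . . . . . . .
    X X X X . . . . . . . .
    X X X X . . . . . . . .
    X X X X X . . . . . . .
    . . . . . . . . . . . .
T1:
  2·area = 60
  edge (13, 15)→(8, 14): d=(-5,-1) top-left  bias=+0
  edge (8, 14)→(8, 2): d=(0,-12) top-left  bias=+0
  edge (8, 2)→(13, 15): d=(5,13) right/bottom  bias=-1
    (4,2)@(9, 5): e=[46,12,2] → X
    (5,2)@(11, 5): e=[48,36,-24] → .
    (4,3)@(9, 7): e=[36,12,12] → X
    (5,3)@(11, 7): e=[38,36,-14] → .
    (4,4)@(9, 9): e=[26,12,22] → X
    (5,4)@(11, 9): e=[28,36,-4] → .
    (4,5)@(9, 11): e=[16,12,32] → X
    (5,5)@(11, 11): e=[18,36,6] → X
    (6,5)@(13, 11): e=[20,60,-20] → .
    (1,6)@(3, 13): e=[0,-60,120] → .  [on edge]
    (4,6)@(9, 13): e=[6,12,42] → X
    (6,6)@(13, 13): e=[10,60,-10] → .
    (6,7)@(13, 15): e=[0,60,0] → .  [on edge]
    (11,8)@(23, 17): e=[0,180,-120] → .  [on edge]
  covered (7 px):
    . . . . . . . . . . . .
    . . . . . . . . . . . .
    . . . . X . . . . . . .
    . . . . X . . . . . . .
    . . . . X . . . . . . .
    . . . . X X . . . . . .
    . . . . X X . . . . . .
    . . . . . . . . . . . .
    . . . . . . . . . . . .
    . . . . . . . . . . . .
T2:
  2·area = 36
  edge (3, 20)→(4, 4): d=(1,-16) top-left  bias=+0
  edge (4, 4)→(6, 8): d=(2,4) right/bottom  bias=-1
  edge (6, 8)→(3, 20): d=(-3,12) right/bottom  bias=-1
    (2,3)@(5, 7): e=[19,2,15] → X
    (3,3)@(7, 7): e=[51,-6,-9] → .
    (2,4)@(5, 9): e=[21,6,9] → X
    (3,4)@(7, 9): e=[53,-2,-15] → .
    (2,5)@(5, 11): e=[23,10,3] → X
    (3,5)@(7, 11): e=[55,2,-21] → .
    (2,6)@(5, 13): e=[25,14,-3] → .
  covered (3 px):
    . . . . . . . . . . . .
    . . . . . . . . . . . .
    . . . . . . . . . . . .
    . . X . . . . . . . . .
    . . X . . . . . . . . .
    . . X . . . . . . . . .
    . . . . . . . . . . . .
    . . . . . . . . . . . .
    . . . . . . . . . . . .
    . . . . . . . . . . . .

Answer: 32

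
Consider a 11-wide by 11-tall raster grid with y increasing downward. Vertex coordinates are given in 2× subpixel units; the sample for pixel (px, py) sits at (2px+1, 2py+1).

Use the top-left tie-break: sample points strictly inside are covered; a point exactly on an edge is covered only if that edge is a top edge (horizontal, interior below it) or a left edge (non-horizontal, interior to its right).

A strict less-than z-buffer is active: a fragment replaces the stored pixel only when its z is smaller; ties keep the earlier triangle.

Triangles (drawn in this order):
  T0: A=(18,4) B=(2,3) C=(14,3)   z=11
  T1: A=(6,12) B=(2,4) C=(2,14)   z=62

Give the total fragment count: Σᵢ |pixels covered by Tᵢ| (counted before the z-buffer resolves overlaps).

T0:
  2·area = 12
  edge (18, 4)→(2, 3): d=(-16,-1) top-left  bias=+0
  edge (2, 3)→(14, 3): d=(12,0) top-left  bias=+0
  edge (14, 3)→(18, 4): d=(4,1) right/bottom  bias=-1
    (0,1)@(1, 3): e=[-1,0,13] → ·  [on edge]
    (1,1)@(3, 3): e=[1,0,11] → █  [on edge]
    (2,1)@(5, 3): e=[3,0,9] → █  [on edge]
    (3,1)@(7, 3): e=[5,0,7] → █  [on edge]
    (4,1)@(9, 3): e=[7,0,5] → █  [on edge]
    (5,1)@(11, 3): e=[9,0,3] → █  [on edge]
    (6,1)@(13, 3): e=[11,0,1] → █  [on edge]
    (7,1)@(15, 3): e=[13,0,-1] → ·  [on edge]
    (8,1)@(17, 3): e=[15,0,-3] → ·  [on edge]
    (9,1)@(19, 3): e=[17,0,-5] → ·  [on edge]
    (10,1)@(21, 3): e=[19,0,-7] → ·  [on edge]
    (1,2)@(3, 5): e=[-31,24,19] → ·
  covered (6 px):
    · · · · · · · · · · ·
    · █ █ █ █ █ █ · · · ·
    · · · · · · · · · · ·
    · · · · · · · · · · ·
    · · · · · · · · · · ·
    · · · · · · · · · · ·
    · · · · · · · · · · ·
    · · · · · · · · · · ·
    · · · · · · · · · · ·
    · · · · · · · · · · ·
    · · · · · · · · · · ·
T1:
  2·area = 40  (B↔C swapped to make it positive)
  edge (6, 12)→(2, 14): d=(-4,2) right/bottom  bias=-1
  edge (2, 14)→(2, 4): d=(0,-10) top-left  bias=+0
  edge (2, 4)→(6, 12): d=(4,8) right/bottom  bias=-1
    (1,3)@(3, 7): e=[26,10,4] → █
    (2,3)@(5, 7): e=[22,30,-12] → ·
    (1,4)@(3, 9): e=[18,10,12] → █
    (2,4)@(5, 9): e=[14,30,-4] → ·
    (1,5)@(3, 11): e=[10,10,20] → █
    (2,5)@(5, 11): e=[6,30,4] → █
    (3,5)@(7, 11): e=[2,50,-12] → ·
    (1,6)@(3, 13): e=[2,10,28] → █
    (2,6)@(5, 13): e=[-2,30,12] → ·
    (1,7)@(3, 15): e=[-6,10,36] → ·
  covered (5 px):
    · · · · · · · · · · ·
    · · · · · · · · · · ·
    · · · · · · · · · · ·
    · █ · · · · · · · · ·
    · █ · · · · · · · · ·
    · █ █ · · · · · · · ·
    · █ · · · · · · · · ·
    · · · · · · · · · · ·
    · · · · · · · · · · ·
    · · · · · · · · · · ·
    · · · · · · · · · · ·

Answer: 11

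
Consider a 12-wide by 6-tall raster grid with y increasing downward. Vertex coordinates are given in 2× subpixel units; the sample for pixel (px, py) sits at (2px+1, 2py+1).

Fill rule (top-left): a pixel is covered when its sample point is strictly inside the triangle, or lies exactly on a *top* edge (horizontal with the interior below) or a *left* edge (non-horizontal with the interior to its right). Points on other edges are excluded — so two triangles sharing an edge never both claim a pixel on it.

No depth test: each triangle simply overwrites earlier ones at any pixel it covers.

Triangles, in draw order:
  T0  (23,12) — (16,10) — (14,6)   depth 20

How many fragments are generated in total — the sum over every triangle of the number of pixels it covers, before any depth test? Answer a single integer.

T0:
  2·area = 24
  edge (23, 12)→(16, 10): d=(-7,-2) top-left  bias=+0
  edge (16, 10)→(14, 6): d=(-2,-4) top-left  bias=+0
  edge (14, 6)→(23, 12): d=(9,6) right/bottom  bias=-1
    (7,3)@(15, 7): e=[19,2,3] → X
    (8,3)@(17, 7): e=[23,10,-9] → .
    (7,4)@(15, 9): e=[5,-2,21] → .
    (8,4)@(17, 9): e=[9,6,9] → X
    (9,4)@(19, 9): e=[13,14,-3] → .
    (8,5)@(17, 11): e=[-5,2,27] → .
    (10,5)@(21, 11): e=[3,18,3] → X
    (11,5)@(23, 11): e=[7,26,-9] → .
  covered (3 px):
    . . . . . . . . . . . .
    . . . . . . . . . . . .
    . . . . . . . . . . . .
    . . . . . . . X . . . .
    . . . . . . . . X . . .
    . . . . . . . . . . X .

Final: 3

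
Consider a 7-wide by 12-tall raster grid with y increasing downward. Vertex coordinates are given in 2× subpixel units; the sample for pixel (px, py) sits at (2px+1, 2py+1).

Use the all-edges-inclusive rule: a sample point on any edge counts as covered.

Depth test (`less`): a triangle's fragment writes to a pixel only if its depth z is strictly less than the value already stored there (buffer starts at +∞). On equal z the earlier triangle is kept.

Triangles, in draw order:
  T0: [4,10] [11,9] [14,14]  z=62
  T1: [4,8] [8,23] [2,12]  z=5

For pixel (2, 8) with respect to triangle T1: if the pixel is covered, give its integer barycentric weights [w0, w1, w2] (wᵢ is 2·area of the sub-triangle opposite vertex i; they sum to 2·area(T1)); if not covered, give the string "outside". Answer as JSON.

T0:
  2·area = 38
  edge (4, 10)→(11, 9): d=(7,-1) inclusive
  edge (11, 9)→(14, 14): d=(3,5) inclusive
  edge (14, 14)→(4, 10): d=(-10,-4) inclusive
    (5,4)@(11, 9): e=[0,0,38] → X  [on edge]
    (6,4)@(13, 9): e=[2,-10,46] → .
    (3,5)@(7, 11): e=[10,26,2] → X
    (4,5)@(9, 11): e=[12,16,10] → X
    (6,5)@(13, 11): e=[16,-4,26] → .
    (3,6)@(7, 13): e=[24,32,-18] → .
    (4,6)@(9, 13): e=[26,22,-10] → .
    (5,6)@(11, 13): e=[28,12,-2] → .
    (6,6)@(13, 13): e=[30,2,6] → X
    (6,7)@(13, 15): e=[44,8,-14] → .
  covered (5 px):
    . . . . . . .
    . . . . . . .
    . . . . . . .
    . . . . . . .
    . . . . . X .
    . . . X X X .
    . . . . . . X
    . . . . . . .
    . . . . . . .
    . . . . . . .
    . . . . . . .
    . . . . . . .
T1:
  2·area = 46
  edge (4, 8)→(8, 23): d=(4,15) inclusive
  edge (8, 23)→(2, 12): d=(-6,-11) inclusive
  edge (2, 12)→(4, 8): d=(2,-4) inclusive
    (1,5)@(3, 11): e=[27,17,2] → X
    (2,5)@(5, 11): e=[-3,39,10] → .
    (1,6)@(3, 13): e=[35,5,6] → X
    (2,6)@(5, 13): e=[5,27,14] → X
    (3,6)@(7, 13): e=[-25,49,22] → .
    (1,7)@(3, 15): e=[43,-7,10] → .
    (2,7)@(5, 15): e=[13,15,18] → X
    (3,7)@(7, 15): e=[-17,37,26] → .
    (2,8)@(5, 17): e=[21,3,22] → X
    (3,8)@(7, 17): e=[-9,25,30] → .
    (2,9)@(5, 19): e=[29,-9,26] → .
    (3,10)@(7, 21): e=[7,1,38] → X
  covered (6 px):
    . . . . . . .
    . . . . . . .
    . . . . . . .
    . . . . . . .
    . . . . . . .
    . X . . . . .
    . X X . . . .
    . . X . . . .
    . . X . . . .
    . . . . . . .
    . . . X . . .
    . . . . . . .

Result: [3,22,21]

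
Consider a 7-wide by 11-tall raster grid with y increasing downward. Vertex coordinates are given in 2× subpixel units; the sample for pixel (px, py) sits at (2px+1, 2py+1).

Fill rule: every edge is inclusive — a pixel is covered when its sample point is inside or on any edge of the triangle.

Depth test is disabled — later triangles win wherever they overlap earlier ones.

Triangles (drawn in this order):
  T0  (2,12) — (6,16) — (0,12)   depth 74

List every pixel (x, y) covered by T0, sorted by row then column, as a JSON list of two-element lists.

T0:
  2·area = 8
  edge (2, 12)→(6, 16): d=(4,4) inclusive
  edge (6, 16)→(0, 12): d=(-6,-4) inclusive
  edge (0, 12)→(2, 12): d=(2,0) inclusive
    (0,5)@(1, 11): e=[0,10,-2] → .  [on edge]
    (1,6)@(3, 13): e=[0,6,2] → X  [on edge]
    (2,6)@(5, 13): e=[-8,14,2] → .
    (1,7)@(3, 15): e=[8,-6,6] → .
    (2,7)@(5, 15): e=[0,2,6] → X  [on edge]
    (3,7)@(7, 15): e=[-8,10,6] → .
    (2,8)@(5, 17): e=[8,-10,10] → .
    (3,8)@(7, 17): e=[0,-2,10] → .  [on edge]
    (4,9)@(9, 19): e=[0,-6,14] → .  [on edge]
    (5,10)@(11, 21): e=[0,-10,18] → .  [on edge]
  covered (2 px):
    . . . . . . .
    . . . . . . .
    . . . . . . .
    . . . . . . .
    . . . . . . .
    . . . . . . .
    . X . . . . .
    . . X . . . .
    . . . . . . .
    . . . . . . .
    . . . . . . .

Answer: [[1,6],[2,7]]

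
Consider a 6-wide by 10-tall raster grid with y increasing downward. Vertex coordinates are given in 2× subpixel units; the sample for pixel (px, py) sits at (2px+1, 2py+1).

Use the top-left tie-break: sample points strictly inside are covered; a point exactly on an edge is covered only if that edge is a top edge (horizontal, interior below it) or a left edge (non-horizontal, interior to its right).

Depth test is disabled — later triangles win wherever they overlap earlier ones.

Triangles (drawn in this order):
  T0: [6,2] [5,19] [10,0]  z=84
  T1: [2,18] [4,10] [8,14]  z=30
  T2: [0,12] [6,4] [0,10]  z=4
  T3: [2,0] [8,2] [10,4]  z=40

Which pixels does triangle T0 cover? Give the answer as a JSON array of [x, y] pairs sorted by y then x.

T0:
  2·area = 66  (B↔C swapped to make it positive)
  edge (6, 2)→(10, 0): d=(4,-2) top-left  bias=+0
  edge (10, 0)→(5, 19): d=(-5,19) right/bottom  bias=-1
  edge (5, 19)→(6, 2): d=(1,-17) top-left  bias=+0
    (4,0)@(9, 1): e=[2,14,50] → X
    (5,0)@(11, 1): e=[6,-24,84] → .
    (3,1)@(7, 3): e=[6,42,18] → X
    (5,1)@(11, 3): e=[14,-34,86] → .
    (3,2)@(7, 5): e=[14,32,20] → X
    (4,2)@(9, 5): e=[18,-6,54] → .
    (3,3)@(7, 7): e=[22,22,22] → X
    (4,3)@(9, 7): e=[26,-16,56] → .
    (3,4)@(7, 9): e=[30,12,24] → X
    (4,4)@(9, 9): e=[34,-26,58] → .
    (3,5)@(7, 11): e=[38,2,26] → X
    (4,5)@(9, 11): e=[42,-36,60] → .
    (2,9)@(5, 19): e=[66,0,0] → .  [on edge]
  covered (7 px):
    . . . . X .
    . . . X X .
    . . . X . .
    . . . X . .
    . . . X . .
    . . . X . .
    . . . . . .
    . . . . . .
    . . . . . .
    . . . . . .
T1:
  2·area = 40
  edge (2, 18)→(4, 10): d=(2,-8) top-left  bias=+0
  edge (4, 10)→(8, 14): d=(4,4) right/bottom  bias=-1
  edge (8, 14)→(2, 18): d=(-6,4) right/bottom  bias=-1
    (0,3)@(1, 7): e=[-30,0,70] → .  [on edge]
    (1,4)@(3, 9): e=[-10,0,50] → .  [on edge]
    (2,5)@(5, 11): e=[10,0,30] → .  [on edge]
    (2,6)@(5, 13): e=[14,8,18] → X
    (3,6)@(7, 13): e=[30,0,10] → .  [on edge]
    (1,7)@(3, 15): e=[2,24,14] → X
    (3,7)@(7, 15): e=[34,8,-2] → .
    (4,7)@(9, 15): e=[50,0,-10] → .  [on edge]
    (1,8)@(3, 17): e=[6,32,2] → X
    (2,8)@(5, 17): e=[22,24,-6] → .
    (5,8)@(11, 17): e=[70,0,-30] → .  [on edge]
    (1,9)@(3, 19): e=[10,40,-10] → .
  covered (4 px):
    . . . . . .
    . . . . . .
    . . . . . .
    . . . . . .
    . . . . . .
    . . . . . .
    . . X . . .
    . X X . . .
    . X . . . .
    . . . . . .
T2:
  2·area = 12  (B↔C swapped to make it positive)
  edge (0, 12)→(0, 10): d=(0,-2) top-left  bias=+0
  edge (0, 10)→(6, 4): d=(6,-6) top-left  bias=+0
  edge (6, 4)→(0, 12): d=(-6,8) right/bottom  bias=-1
    (4,0)@(9, 1): e=[18,0,-6] → .  [on edge]
    (3,1)@(7, 3): e=[14,0,-2] → .  [on edge]
    (2,2)@(5, 5): e=[10,0,2] → X  [on edge]
    (3,2)@(7, 5): e=[14,12,-14] → .
    (1,3)@(3, 7): e=[6,0,6] → X  [on edge]
    (2,3)@(5, 7): e=[10,12,-10] → .
    (0,4)@(1, 9): e=[2,0,10] → X  [on edge]
    (1,4)@(3, 9): e=[6,12,-6] → .
    (0,5)@(1, 11): e=[2,12,-2] → .
  covered (3 px):
    . . . . . .
    . . . . . .
    . . X . . .
    . X . . . .
    X . . . . .
    . . . . . .
    . . . . . .
    . . . . . .
    . . . . . .
    . . . . . .
T3:
  2·area = 8
  edge (2, 0)→(8, 2): d=(6,2) right/bottom  bias=-1
  edge (8, 2)→(10, 4): d=(2,2) right/bottom  bias=-1
  edge (10, 4)→(2, 0): d=(-8,-4) top-left  bias=+0
    (2,0)@(5, 1): e=[0,4,4] → .  [on edge]
    (3,0)@(7, 1): e=[-4,0,12] → .  [on edge]
    (4,1)@(9, 3): e=[4,0,4] → .  [on edge]
    (5,1)@(11, 3): e=[0,-4,12] → .  [on edge]
    (5,2)@(11, 5): e=[12,0,-4] → .  [on edge]
  covered (0 px):
    . . . . . .
    . . . . . .
    . . . . . .
    . . . . . .
    . . . . . .
    . . . . . .
    . . . . . .
    . . . . . .
    . . . . . .
    . . . . . .

Answer: [[4,0],[3,1],[4,1],[3,2],[3,3],[3,4],[3,5]]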